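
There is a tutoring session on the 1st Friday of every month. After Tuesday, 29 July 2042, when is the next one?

1 August 2042

July 2042 starts on a Tuesday, so its 1st Friday is 4 July 2042 (3 days in).
That is not after 29 July 2042, so look at August 2042.
August 2042 starts on a Friday, so its 1st Friday is 1 August 2042.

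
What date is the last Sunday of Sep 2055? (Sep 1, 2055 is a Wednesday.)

Sep 26, 2055

Sep 2055 begins on a Wednesday, so the first Sunday is Sep 5 (4 days later).
Sep 2055 has 30 days. Adding weeks: 5, 12, 19, 26 — the last one ≤ 30 is the 26th.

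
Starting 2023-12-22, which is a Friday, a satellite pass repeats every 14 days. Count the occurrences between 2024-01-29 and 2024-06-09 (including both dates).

Occurrences land 14·i days after 2023-12-22 for i = 0, 1, 2, …
2024-01-29 is 38 days after the start; 38 ÷ 14 = 2 remainder 10; since the remainder is 10, round up to i = 3. First occurrence in the window: #4 on 2024-02-02 (3×14 = 42 days in).
2024-06-09 is 170 days after the start; 170 ÷ 14 = 12 remainder 2. Last occurrence in the window: #13 on 2024-06-07.
Occurrences #4 through #13: 10 in total.

10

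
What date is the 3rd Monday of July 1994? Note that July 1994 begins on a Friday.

July 1994 begins on a Friday, so the first Monday is July 4 (3 days later).
The 3rd Monday is 2 weeks later: 4 + 14 = 18.

July 18, 1994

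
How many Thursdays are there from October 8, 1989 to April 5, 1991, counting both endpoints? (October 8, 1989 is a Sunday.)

78

October 8, 1989 is a Sunday; the first Thursday on or after it is October 12, 1989 (4 days later).
From October 12, 1989 to April 5, 1991: 80 + 365 + 95 = 540 days (rest of 1989, 1990, to April 5, 1991 in 1991).
540 ÷ 7 = 77 full weeks with remainder 1, so 77 more Thursdays after the first → 78.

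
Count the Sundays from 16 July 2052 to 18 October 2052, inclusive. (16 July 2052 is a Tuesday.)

16 July 2052 is a Tuesday; the first Sunday on or after it is 21 July 2052 (5 days later).
From 21 July 2052 to 18 October 2052: 10 + 31 + 30 + 18 = 89 days (rest of July, August, September, October).
89 ÷ 7 = 12 full weeks with remainder 5, so 12 more Sundays after the first → 13.

13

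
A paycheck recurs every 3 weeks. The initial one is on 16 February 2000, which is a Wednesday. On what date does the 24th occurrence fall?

13 June 2001

The 24th occurrence is 23 intervals after the first: 23 × 21 = 483 days after 16 February 2000.
February has 29 days — 13 days to the end of February leaves 470.
From end of February to end of 2000 is 306 days (164 left).
January has 31 days (133 left).
February has 28 days (105 left).
March has 31 days (74 left).
April has 30 days (44 left).
May has 31 days (13 left).
13 days into June → 13 June 2001.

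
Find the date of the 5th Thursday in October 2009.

October 2009 begins on a Thursday, so the first Thursday is October 1.
The 5th Thursday is 4 weeks later: 1 + 28 = 29.

October 29, 2009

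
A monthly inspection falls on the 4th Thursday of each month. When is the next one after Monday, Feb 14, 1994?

Feb 1994 starts on a Tuesday; its first Thursday is the 3rd, so the 4th Thursday is the 24th — Feb 24, 1994.
Feb 24, 1994 is after Feb 14, 1994, so that is the next one.

Feb 24, 1994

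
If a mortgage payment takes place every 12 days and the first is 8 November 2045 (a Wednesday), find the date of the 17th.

The 17th occurrence is 16 intervals after the first: 16 × 12 = 192 days after 8 November 2045.
November has 30 days — 22 days to the end of November leaves 170.
December has 31 days (139 left).
January has 31 days (108 left).
February has 28 days (80 left).
March has 31 days (49 left).
April has 30 days (19 left).
19 days into May → 19 May 2046.

19 May 2046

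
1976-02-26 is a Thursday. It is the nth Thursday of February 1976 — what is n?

4th

Day 26 falls in week ⌈26/7⌉ of the month.
Days 1–7 hold the 1st Thursday, 8–14 the 2nd, 15–21 the 3rd, 22–28 the 4th, 29–31 the 5th.
26 is in the range for the 4th.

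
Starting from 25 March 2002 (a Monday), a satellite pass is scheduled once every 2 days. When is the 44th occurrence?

The 44th occurrence is 43 intervals after the first: 43 × 2 = 86 days after 25 March 2002.
March has 31 days — 6 days to the end of March leaves 80.
April has 30 days (50 left).
May has 31 days (19 left).
19 days into June → 19 June 2002.

19 June 2002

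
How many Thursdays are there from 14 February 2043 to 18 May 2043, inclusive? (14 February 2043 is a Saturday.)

13

14 February 2043 is a Saturday; the first Thursday on or after it is 19 February 2043 (5 days later).
From 19 February 2043 to 18 May 2043: 9 + 31 + 30 + 18 = 88 days (rest of February, March, April, May).
88 ÷ 7 = 12 full weeks with remainder 4, so 12 more Thursdays after the first → 13.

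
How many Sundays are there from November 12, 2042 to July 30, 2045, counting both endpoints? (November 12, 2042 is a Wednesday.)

November 12, 2042 is a Wednesday; the first Sunday on or after it is November 16, 2042 (4 days later).
From November 16, 2042 to July 30, 2045: 45 + 365 + 366 + 211 = 987 days (rest of 2042, 2043, 2044, to July 30, 2045 in 2045).
987 ÷ 7 = 141 full weeks with remainder 0, so 141 more Sundays after the first → 142.

142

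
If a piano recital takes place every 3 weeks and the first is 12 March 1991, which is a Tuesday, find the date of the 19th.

24 March 1992

The 19th occurrence is 18 intervals after the first: 18 × 21 = 378 days after 12 March 1991.
March has 31 days — 19 days to the end of March leaves 359.
April has 30 days (329 left).
May has 31 days (298 left).
June has 30 days (268 left).
July has 31 days (237 left).
August has 31 days (206 left).
September has 30 days (176 left).
October has 31 days (145 left).
November has 30 days (115 left).
December has 31 days (84 left).
January has 31 days (53 left).
February has 29 days (24 left).
24 days into March → 24 March 1992.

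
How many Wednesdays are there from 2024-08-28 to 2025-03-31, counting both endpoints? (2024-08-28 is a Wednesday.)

2024-08-28 is a Wednesday; the first Wednesday on or after it is 2024-08-28.
From 2024-08-28 to 2025-03-31: 3 + 30 + 31 + 30 + 31 + 31 + 28 + 31 = 215 days (rest of August, September, October, November, December, January, February, March).
215 ÷ 7 = 30 full weeks with remainder 5, so 30 more Wednesdays after the first → 31.

31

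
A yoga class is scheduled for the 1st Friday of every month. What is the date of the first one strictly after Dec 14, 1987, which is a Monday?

Dec 1987 starts on a Tuesday, so its 1st Friday is Dec 4, 1987 (3 days in).
That is not after Dec 14, 1987, so look at Jan 1988.
Jan 1988 starts on a Friday, so its 1st Friday is Jan 1, 1988.

Jan 1, 1988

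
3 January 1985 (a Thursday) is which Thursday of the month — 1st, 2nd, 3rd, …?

1st

Day 3 falls in week ⌈3/7⌉ of the month.
Days 1–7 hold the 1st Thursday, 8–14 the 2nd, 15–21 the 3rd, 22–28 the 4th, 29–31 the 5th.
3 is in the range for the 1st.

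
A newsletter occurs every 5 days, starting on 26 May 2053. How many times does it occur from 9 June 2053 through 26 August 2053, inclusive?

Occurrences land 5·i days after 26 May 2053 for i = 0, 1, 2, …
9 June 2053 is 14 days after the start; 14 ÷ 5 = 2 remainder 4; since the remainder is 4, round up to i = 3. First occurrence in the window: #4 on 10 June 2053 (3×5 = 15 days in).
26 August 2053 is 92 days after the start; 92 ÷ 5 = 18 remainder 2. Last occurrence in the window: #19 on 24 August 2053.
Occurrences #4 through #19: 16 in total.

16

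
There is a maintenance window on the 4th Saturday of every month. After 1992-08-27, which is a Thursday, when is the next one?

1992-09-26

August 1992 starts on a Saturday; its first Saturday is the 1st, so the 4th Saturday is the 22nd — 1992-08-22.
That is not after 1992-08-27, so look at September 1992.
September 1992 starts on a Tuesday; its first Saturday is the 5th, so the 4th Saturday is the 26th — 1992-09-26.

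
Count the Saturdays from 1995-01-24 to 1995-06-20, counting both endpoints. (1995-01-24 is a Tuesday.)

21

1995-01-24 is a Tuesday; the first Saturday on or after it is 1995-01-28 (4 days later).
From 1995-01-28 to 1995-06-20: 3 + 28 + 31 + 30 + 31 + 20 = 143 days (rest of January, February, March, April, May, June).
143 ÷ 7 = 20 full weeks with remainder 3, so 20 more Saturdays after the first → 21.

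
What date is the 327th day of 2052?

January has 31 days (327 − 31 = 296 remain).
February has 29 days (296 − 29 = 267 remain).
March has 31 days (267 − 31 = 236 remain).
April has 30 days (236 − 30 = 206 remain).
May has 31 days (206 − 31 = 175 remain).
June has 30 days (175 − 30 = 145 remain).
July has 31 days (145 − 31 = 114 remain).
August has 31 days (114 − 31 = 83 remain).
September has 30 days (83 − 30 = 53 remain).
October has 31 days (53 − 31 = 22 remain).
22 into November → November 22.

2052-11-22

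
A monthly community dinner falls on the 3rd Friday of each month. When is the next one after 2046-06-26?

June 2046 starts on a Friday; its first Friday is the 1st, so the 3rd Friday is the 15th — 2046-06-15.
That is not after 2046-06-26, so look at July 2046.
July 2046 starts on a Sunday; its first Friday is the 6th, so the 3rd Friday is the 20th — 2046-07-20.

2046-07-20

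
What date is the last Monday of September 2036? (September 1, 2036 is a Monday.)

September 2036 begins on a Monday, so the first Monday is September 1.
September 2036 has 30 days. Adding weeks: 1, 8, 15, 22, 29 — the last one ≤ 30 is the 29th.

September 29, 2036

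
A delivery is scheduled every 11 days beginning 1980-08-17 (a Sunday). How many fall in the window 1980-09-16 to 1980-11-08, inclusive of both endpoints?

5

Occurrences land 11·i days after 1980-08-17 for i = 0, 1, 2, …
1980-09-16 is 30 days after the start; 30 ÷ 11 = 2 remainder 8; since the remainder is 8, round up to i = 3. First occurrence in the window: #4 on 1980-09-19 (3×11 = 33 days in).
1980-11-08 is 83 days after the start; 83 ÷ 11 = 7 remainder 6. Last occurrence in the window: #8 on 1980-11-02.
Occurrences #4 through #8: 5 in total.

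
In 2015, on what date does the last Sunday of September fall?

The first Sunday of September 2015 is September 6.
September 2015 has 30 days. Adding weeks: 6, 13, 20, 27 — the last one ≤ 30 is the 27th.

2015-09-27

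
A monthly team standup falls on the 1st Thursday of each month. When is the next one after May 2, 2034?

May 4, 2034

May 2034 starts on a Monday, so its 1st Thursday is May 4, 2034 (3 days in).
May 4, 2034 is after May 2, 2034, so that is the next one.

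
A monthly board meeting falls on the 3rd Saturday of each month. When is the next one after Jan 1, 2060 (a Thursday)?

Jan 2060 starts on a Thursday; its first Saturday is the 3rd, so the 3rd Saturday is the 17th — Jan 17, 2060.
Jan 17, 2060 is after Jan 1, 2060, so that is the next one.

Jan 17, 2060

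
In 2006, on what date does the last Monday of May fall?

The first Monday of May 2006 is May 1.
May 2006 has 31 days. Adding weeks: 1, 8, 15, 22, 29 — the last one ≤ 31 is the 29th.

May 29, 2006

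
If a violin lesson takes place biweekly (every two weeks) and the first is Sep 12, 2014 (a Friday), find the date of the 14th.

The 14th occurrence is 13 intervals after the first: 13 × 14 = 182 days after Sep 12, 2014.
Sep has 30 days — 18 days to the end of Sep leaves 164.
Oct has 31 days (133 left).
Nov has 30 days (103 left).
Dec has 31 days (72 left).
Jan has 31 days (41 left).
Feb has 28 days (13 left).
13 days into Mar → Mar 13, 2015.

Mar 13, 2015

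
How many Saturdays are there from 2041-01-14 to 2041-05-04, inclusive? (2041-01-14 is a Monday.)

2041-01-14 is a Monday; the first Saturday on or after it is 2041-01-19 (5 days later).
From 2041-01-19 to 2041-05-04: 12 + 28 + 31 + 30 + 4 = 105 days (rest of January, February, March, April, May).
105 ÷ 7 = 15 full weeks with remainder 0, so 15 more Saturdays after the first → 16.

16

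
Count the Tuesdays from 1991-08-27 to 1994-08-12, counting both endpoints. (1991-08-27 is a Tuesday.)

1991-08-27 is a Tuesday; the first Tuesday on or after it is 1991-08-27.
From 1991-08-27 to 1994-08-12: 126 + 366 + 365 + 224 = 1081 days (rest of 1991, 1992, 1993, to 1994-08-12 in 1994).
1081 ÷ 7 = 154 full weeks with remainder 3, so 154 more Tuesdays after the first → 155.

155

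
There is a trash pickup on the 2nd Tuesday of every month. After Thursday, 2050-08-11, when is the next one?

August 2050 starts on a Monday; its first Tuesday is the 2nd, so the 2nd Tuesday is the 9th — 2050-08-09.
That is not after 2050-08-11, so look at September 2050.
September 2050 starts on a Thursday; its first Tuesday is the 6th, so the 2nd Tuesday is the 13th — 2050-09-13.

2050-09-13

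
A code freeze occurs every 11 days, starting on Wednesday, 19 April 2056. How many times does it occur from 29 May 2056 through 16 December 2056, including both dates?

18

Occurrences land 11·i days after 19 April 2056 for i = 0, 1, 2, …
29 May 2056 is 40 days after the start; 40 ÷ 11 = 3 remainder 7; since the remainder is 7, round up to i = 4. First occurrence in the window: #5 on 2 June 2056 (4×11 = 44 days in).
16 December 2056 is 241 days after the start; 241 ÷ 11 = 21 remainder 10. Last occurrence in the window: #22 on 6 December 2056.
Occurrences #5 through #22: 18 in total.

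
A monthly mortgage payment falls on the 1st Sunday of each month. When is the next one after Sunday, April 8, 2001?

April 2001 starts on a Sunday, so its 1st Sunday is April 1, 2001.
That is not after April 8, 2001, so look at May 2001.
May 2001 starts on a Tuesday, so its 1st Sunday is May 6, 2001 (5 days in).

May 6, 2001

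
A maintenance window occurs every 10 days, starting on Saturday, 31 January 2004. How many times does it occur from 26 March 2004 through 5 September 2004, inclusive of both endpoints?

Occurrences land 10·i days after 31 January 2004 for i = 0, 1, 2, …
26 March 2004 is 55 days after the start; 55 ÷ 10 = 5 remainder 5; since the remainder is 5, round up to i = 6. First occurrence in the window: #7 on 31 March 2004 (6×10 = 60 days in).
5 September 2004 is 218 days after the start; 218 ÷ 10 = 21 remainder 8. Last occurrence in the window: #22 on 28 August 2004.
Occurrences #7 through #22: 16 in total.

16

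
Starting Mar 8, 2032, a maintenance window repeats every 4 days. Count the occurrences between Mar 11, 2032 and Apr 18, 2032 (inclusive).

10

Occurrences land 4·i days after Mar 8, 2032 for i = 0, 1, 2, …
Mar 11, 2032 is 3 days after the start; 3 ÷ 4 = 0 remainder 3; since the remainder is 3, round up to i = 1. First occurrence in the window: #2 on Mar 12, 2032 (1×4 = 4 days in).
Apr 18, 2032 is 41 days after the start; 41 ÷ 4 = 10 remainder 1. Last occurrence in the window: #11 on Apr 17, 2032.
Occurrences #2 through #11: 10 in total.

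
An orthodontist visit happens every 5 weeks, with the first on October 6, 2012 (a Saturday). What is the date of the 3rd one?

The 3rd occurrence is 2 intervals after the first: 2 × 35 = 70 days after October 6, 2012.
October has 31 days — 25 days to the end of October leaves 45.
November has 30 days (15 left).
15 days into December → December 15, 2012.

December 15, 2012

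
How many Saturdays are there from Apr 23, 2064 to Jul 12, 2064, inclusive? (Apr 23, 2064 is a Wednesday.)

Apr 23, 2064 is a Wednesday; the first Saturday on or after it is Apr 26, 2064 (3 days later).
From Apr 26, 2064 to Jul 12, 2064: 4 + 31 + 30 + 12 = 77 days (rest of Apr, May, Jun, Jul).
77 ÷ 7 = 11 full weeks with remainder 0, so 11 more Saturdays after the first → 12.

12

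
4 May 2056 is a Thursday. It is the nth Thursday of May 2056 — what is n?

Day 4 falls in week ⌈4/7⌉ of the month.
Days 1–7 hold the 1st Thursday, 8–14 the 2nd, 15–21 the 3rd, 22–28 the 4th, 29–31 the 5th.
4 is in the range for the 1st.

1st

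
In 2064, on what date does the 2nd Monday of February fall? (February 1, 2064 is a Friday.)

2064-02-11

February 2064 begins on a Friday, so the first Monday is February 4 (3 days later).
The 2nd Monday is 1 weeks later: 4 + 7 = 11.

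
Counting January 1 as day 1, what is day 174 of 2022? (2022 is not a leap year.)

January has 31 days (174 − 31 = 143 remain).
February has 28 days (143 − 28 = 115 remain).
March has 31 days (115 − 31 = 84 remain).
April has 30 days (84 − 30 = 54 remain).
May has 31 days (54 − 31 = 23 remain).
23 into June → June 23.

June 23, 2022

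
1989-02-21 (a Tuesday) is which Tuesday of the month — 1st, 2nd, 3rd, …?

3rd

Day 21 falls in week ⌈21/7⌉ of the month.
Days 1–7 hold the 1st Tuesday, 8–14 the 2nd, 15–21 the 3rd, 22–28 the 4th, 29–31 the 5th.
21 is in the range for the 3rd.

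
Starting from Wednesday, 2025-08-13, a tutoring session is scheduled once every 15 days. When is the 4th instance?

The 4th occurrence is 3 intervals after the first: 3 × 15 = 45 days after 2025-08-13.
August has 31 days — 18 days to the end of August leaves 27.
27 days into September → 2025-09-27.

2025-09-27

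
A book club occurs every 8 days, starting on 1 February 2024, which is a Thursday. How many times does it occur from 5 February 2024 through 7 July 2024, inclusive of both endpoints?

19

Occurrences land 8·i days after 1 February 2024 for i = 0, 1, 2, …
5 February 2024 is 4 days after the start; 4 ÷ 8 = 0 remainder 4; since the remainder is 4, round up to i = 1. First occurrence in the window: #2 on 9 February 2024 (1×8 = 8 days in).
7 July 2024 is 157 days after the start; 157 ÷ 8 = 19 remainder 5. Last occurrence in the window: #20 on 2 July 2024.
Occurrences #2 through #20: 19 in total.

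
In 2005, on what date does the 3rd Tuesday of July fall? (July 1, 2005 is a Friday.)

July 2005 begins on a Friday, so the first Tuesday is July 5 (4 days later).
The 3rd Tuesday is 2 weeks later: 5 + 14 = 19.

2005-07-19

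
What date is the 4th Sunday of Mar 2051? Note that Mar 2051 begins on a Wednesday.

Mar 2051 begins on a Wednesday, so the first Sunday is Mar 5 (4 days later).
The 4th Sunday is 3 weeks later: 5 + 21 = 26.

Mar 26, 2051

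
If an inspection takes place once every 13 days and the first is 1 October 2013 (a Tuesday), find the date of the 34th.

4 December 2014

The 34th occurrence is 33 intervals after the first: 33 × 13 = 429 days after 1 October 2013.
October has 31 days — 30 days to the end of October leaves 399.
November has 30 days (369 left).
December has 31 days (338 left).
January has 31 days (307 left).
February has 28 days (279 left).
March has 31 days (248 left).
April has 30 days (218 left).
May has 31 days (187 left).
June has 30 days (157 left).
July has 31 days (126 left).
August has 31 days (95 left).
September has 30 days (65 left).
October has 31 days (34 left).
November has 30 days (4 left).
4 days into December → 4 December 2014.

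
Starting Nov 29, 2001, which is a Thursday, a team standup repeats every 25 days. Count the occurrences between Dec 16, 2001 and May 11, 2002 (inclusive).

6

Occurrences land 25·i days after Nov 29, 2001 for i = 0, 1, 2, …
Dec 16, 2001 is 17 days after the start; 17 ÷ 25 = 0 remainder 17; since the remainder is 17, round up to i = 1. First occurrence in the window: #2 on Dec 24, 2001 (1×25 = 25 days in).
May 11, 2002 is 163 days after the start; 163 ÷ 25 = 6 remainder 13. Last occurrence in the window: #7 on Apr 28, 2002.
Occurrences #2 through #7: 6 in total.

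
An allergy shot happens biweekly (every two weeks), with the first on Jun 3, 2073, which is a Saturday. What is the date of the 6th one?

The 6th occurrence is 5 intervals after the first: 5 × 14 = 70 days after Jun 3, 2073.
Jun has 30 days — 27 days to the end of Jun leaves 43.
Jul has 31 days (12 left).
12 days into Aug → Aug 12, 2073.

Aug 12, 2073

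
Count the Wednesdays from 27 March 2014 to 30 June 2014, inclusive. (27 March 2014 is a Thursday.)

27 March 2014 is a Thursday; the first Wednesday on or after it is 2 April 2014 (6 days later).
From 2 April 2014 to 30 June 2014: 28 + 31 + 30 = 89 days (rest of April, May, June).
89 ÷ 7 = 12 full weeks with remainder 5, so 12 more Wednesdays after the first → 13.

13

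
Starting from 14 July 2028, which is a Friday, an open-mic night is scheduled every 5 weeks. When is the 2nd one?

The 2nd occurrence is 1 interval after the first: 1 × 35 = 35 days after 14 July 2028.
July has 31 days — 17 days to the end of July leaves 18.
18 days into August → 18 August 2028.

18 August 2028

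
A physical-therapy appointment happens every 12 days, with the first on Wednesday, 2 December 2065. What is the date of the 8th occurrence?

The 8th occurrence is 7 intervals after the first: 7 × 12 = 84 days after 2 December 2065.
December has 31 days — 29 days to the end of December leaves 55.
January has 31 days (24 left).
24 days into February → 24 February 2066.

24 February 2066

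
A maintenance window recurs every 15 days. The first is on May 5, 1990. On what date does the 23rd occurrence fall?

Mar 31, 1991

The 23rd occurrence is 22 intervals after the first: 22 × 15 = 330 days after May 5, 1990.
May has 31 days — 26 days to the end of May leaves 304.
Jun has 30 days (274 left).
Jul has 31 days (243 left).
Aug has 31 days (212 left).
Sep has 30 days (182 left).
Oct has 31 days (151 left).
Nov has 30 days (121 left).
Dec has 31 days (90 left).
Jan has 31 days (59 left).
Feb has 28 days (31 left).
31 days into Mar → Mar 31, 1991.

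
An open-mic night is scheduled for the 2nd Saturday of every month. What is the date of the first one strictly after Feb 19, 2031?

Mar 8, 2031

Feb 2031 starts on a Saturday; its first Saturday is the 1st, so the 2nd Saturday is the 8th — Feb 8, 2031.
That is not after Feb 19, 2031, so look at Mar 2031.
Mar 2031 starts on a Saturday; its first Saturday is the 1st, so the 2nd Saturday is the 8th — Mar 8, 2031.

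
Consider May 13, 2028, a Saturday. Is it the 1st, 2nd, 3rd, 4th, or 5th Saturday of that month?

2nd

Day 13 falls in week ⌈13/7⌉ of the month.
Days 1–7 hold the 1st Saturday, 8–14 the 2nd, 15–21 the 3rd, 22–28 the 4th, 29–31 the 5th.
13 is in the range for the 2nd.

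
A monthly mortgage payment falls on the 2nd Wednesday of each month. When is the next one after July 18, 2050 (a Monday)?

August 10, 2050

July 2050 starts on a Friday; its first Wednesday is the 6th, so the 2nd Wednesday is the 13th — July 13, 2050.
That is not after July 18, 2050, so look at August 2050.
August 2050 starts on a Monday; its first Wednesday is the 3rd, so the 2nd Wednesday is the 10th — August 10, 2050.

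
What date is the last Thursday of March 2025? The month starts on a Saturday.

March 27, 2025

March 2025 begins on a Saturday, so the first Thursday is March 6 (5 days later).
March 2025 has 31 days. Adding weeks: 6, 13, 20, 27 — the last one ≤ 31 is the 27th.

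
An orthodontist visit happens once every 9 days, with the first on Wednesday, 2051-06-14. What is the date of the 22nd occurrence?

The 22nd occurrence is 21 intervals after the first: 21 × 9 = 189 days after 2051-06-14.
June has 30 days — 16 days to the end of June leaves 173.
July has 31 days (142 left).
August has 31 days (111 left).
September has 30 days (81 left).
October has 31 days (50 left).
November has 30 days (20 left).
20 days into December → 2051-12-20.

2051-12-20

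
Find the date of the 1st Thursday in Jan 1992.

The first Thursday of Jan 1992 is Jan 2.

Jan 2, 1992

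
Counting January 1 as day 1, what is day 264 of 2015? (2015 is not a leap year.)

January has 31 days (264 − 31 = 233 remain).
February has 28 days (233 − 28 = 205 remain).
March has 31 days (205 − 31 = 174 remain).
April has 30 days (174 − 30 = 144 remain).
May has 31 days (144 − 31 = 113 remain).
June has 30 days (113 − 30 = 83 remain).
July has 31 days (83 − 31 = 52 remain).
August has 31 days (52 − 31 = 21 remain).
21 into September → September 21.

21 September 2015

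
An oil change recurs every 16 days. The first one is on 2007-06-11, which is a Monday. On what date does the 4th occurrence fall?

The 4th occurrence is 3 intervals after the first: 3 × 16 = 48 days after 2007-06-11.
June has 30 days — 19 days to the end of June leaves 29.
29 days into July → 2007-07-29.

2007-07-29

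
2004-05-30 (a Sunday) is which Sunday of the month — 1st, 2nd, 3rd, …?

Day 30 falls in week ⌈30/7⌉ of the month.
Days 1–7 hold the 1st Sunday, 8–14 the 2nd, 15–21 the 3rd, 22–28 the 4th, 29–31 the 5th.
30 is in the range for the 5th.

5th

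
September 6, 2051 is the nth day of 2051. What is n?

Days in months before September: 31 + 28 + 31 + 30 + 31 + 30 + 31 + 31 = 243.
Plus 6 days into September → day 249.

249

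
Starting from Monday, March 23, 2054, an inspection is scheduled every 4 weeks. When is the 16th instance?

The 16th occurrence is 15 intervals after the first: 15 × 28 = 420 days after March 23, 2054.
March has 31 days — 8 days to the end of March leaves 412.
From end of March to end of 2054 is 275 days (137 left).
January has 31 days (106 left).
February has 28 days (78 left).
March has 31 days (47 left).
April has 30 days (17 left).
17 days into May → May 17, 2055.

May 17, 2055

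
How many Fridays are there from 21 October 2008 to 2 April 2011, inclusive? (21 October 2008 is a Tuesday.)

21 October 2008 is a Tuesday; the first Friday on or after it is 24 October 2008 (3 days later).
From 24 October 2008 to 2 April 2011: 68 + 365 + 365 + 92 = 890 days (rest of 2008, 2009, 2010, to 2 April 2011 in 2011).
890 ÷ 7 = 127 full weeks with remainder 1, so 127 more Fridays after the first → 128.

128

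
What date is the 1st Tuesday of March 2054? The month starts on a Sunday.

2054-03-03

March 2054 begins on a Sunday, so the first Tuesday is March 3 (2 days later).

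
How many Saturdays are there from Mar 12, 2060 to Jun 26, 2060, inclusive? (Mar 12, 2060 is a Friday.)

Mar 12, 2060 is a Friday; the first Saturday on or after it is Mar 13, 2060 (1 day later).
From Mar 13, 2060 to Jun 26, 2060: 18 + 30 + 31 + 26 = 105 days (rest of Mar, Apr, May, Jun).
105 ÷ 7 = 15 full weeks with remainder 0, so 15 more Saturdays after the first → 16.

16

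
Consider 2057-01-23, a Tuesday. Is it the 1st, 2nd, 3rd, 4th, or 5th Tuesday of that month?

Day 23 falls in week ⌈23/7⌉ of the month.
Days 1–7 hold the 1st Tuesday, 8–14 the 2nd, 15–21 the 3rd, 22–28 the 4th, 29–31 the 5th.
23 is in the range for the 4th.

4th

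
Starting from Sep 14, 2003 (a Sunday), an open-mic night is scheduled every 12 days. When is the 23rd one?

Jun 4, 2004

The 23rd occurrence is 22 intervals after the first: 22 × 12 = 264 days after Sep 14, 2003.
Sep has 30 days — 16 days to the end of Sep leaves 248.
Oct has 31 days (217 left).
Nov has 30 days (187 left).
Dec has 31 days (156 left).
Jan has 31 days (125 left).
Feb has 29 days (96 left).
Mar has 31 days (65 left).
Apr has 30 days (35 left).
May has 31 days (4 left).
4 days into Jun → Jun 4, 2004.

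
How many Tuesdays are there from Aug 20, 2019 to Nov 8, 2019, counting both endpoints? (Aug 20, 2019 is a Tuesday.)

12

Aug 20, 2019 is a Tuesday; the first Tuesday on or after it is Aug 20, 2019.
From Aug 20, 2019 to Nov 8, 2019: 11 + 30 + 31 + 8 = 80 days (rest of Aug, Sep, Oct, Nov).
80 ÷ 7 = 11 full weeks with remainder 3, so 11 more Tuesdays after the first → 12.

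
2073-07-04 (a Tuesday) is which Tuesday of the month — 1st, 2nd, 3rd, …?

Day 4 falls in week ⌈4/7⌉ of the month.
Days 1–7 hold the 1st Tuesday, 8–14 the 2nd, 15–21 the 3rd, 22–28 the 4th, 29–31 the 5th.
4 is in the range for the 1st.

1st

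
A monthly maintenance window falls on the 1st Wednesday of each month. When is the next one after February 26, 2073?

February 2073 starts on a Wednesday, so its 1st Wednesday is February 1, 2073.
That is not after February 26, 2073, so look at March 2073.
March 2073 starts on a Wednesday, so its 1st Wednesday is March 1, 2073.

March 1, 2073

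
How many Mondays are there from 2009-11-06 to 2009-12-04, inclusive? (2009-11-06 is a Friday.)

2009-11-06 is a Friday; the first Monday on or after it is 2009-11-09 (3 days later).
From 2009-11-09 to 2009-12-04: 21 + 4 = 25 days (rest of November, December).
25 ÷ 7 = 3 full weeks with remainder 4, so 3 more Mondays after the first → 4.

4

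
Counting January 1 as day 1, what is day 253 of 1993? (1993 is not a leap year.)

January has 31 days (253 − 31 = 222 remain).
February has 28 days (222 − 28 = 194 remain).
March has 31 days (194 − 31 = 163 remain).
April has 30 days (163 − 30 = 133 remain).
May has 31 days (133 − 31 = 102 remain).
June has 30 days (102 − 30 = 72 remain).
July has 31 days (72 − 31 = 41 remain).
August has 31 days (41 − 31 = 10 remain).
10 into September → September 10.

10 September 1993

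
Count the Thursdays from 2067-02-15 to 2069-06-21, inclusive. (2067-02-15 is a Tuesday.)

2067-02-15 is a Tuesday; the first Thursday on or after it is 2067-02-17 (2 days later).
From 2067-02-17 to 2069-06-21: 317 + 366 + 172 = 855 days (rest of 2067, 2068, to 2069-06-21 in 2069).
855 ÷ 7 = 122 full weeks with remainder 1, so 122 more Thursdays after the first → 123.

123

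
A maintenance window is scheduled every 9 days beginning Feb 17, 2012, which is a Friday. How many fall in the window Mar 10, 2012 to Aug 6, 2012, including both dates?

Occurrences land 9·i days after Feb 17, 2012 for i = 0, 1, 2, …
Mar 10, 2012 is 22 days after the start; 22 ÷ 9 = 2 remainder 4; since the remainder is 4, round up to i = 3. First occurrence in the window: #4 on Mar 15, 2012 (3×9 = 27 days in).
Aug 6, 2012 is 171 days after the start; 171 ÷ 9 = 19 remainder 0. Last occurrence in the window: #20 on Aug 6, 2012.
Occurrences #4 through #20: 17 in total.

17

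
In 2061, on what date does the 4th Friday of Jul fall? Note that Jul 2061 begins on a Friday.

Jul 2061 begins on a Friday, so the first Friday is Jul 1.
The 4th Friday is 3 weeks later: 1 + 21 = 22.

Jul 22, 2061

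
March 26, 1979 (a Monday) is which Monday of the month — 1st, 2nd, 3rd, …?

Day 26 falls in week ⌈26/7⌉ of the month.
Days 1–7 hold the 1st Monday, 8–14 the 2nd, 15–21 the 3rd, 22–28 the 4th, 29–31 the 5th.
26 is in the range for the 4th.

4th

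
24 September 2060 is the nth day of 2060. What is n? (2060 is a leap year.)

Days in months before September: 31 + 29 + 31 + 30 + 31 + 30 + 31 + 31 = 244.
Plus 24 days into September → day 268.

268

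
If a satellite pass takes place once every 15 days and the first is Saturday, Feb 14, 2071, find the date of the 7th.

May 15, 2071

The 7th occurrence is 6 intervals after the first: 6 × 15 = 90 days after Feb 14, 2071.
Feb has 28 days — 14 days to the end of Feb leaves 76.
Mar has 31 days (45 left).
Apr has 30 days (15 left).
15 days into May → May 15, 2071.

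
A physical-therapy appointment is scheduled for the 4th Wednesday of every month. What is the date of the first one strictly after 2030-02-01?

February 2030 starts on a Friday; its first Wednesday is the 6th, so the 4th Wednesday is the 27th — 2030-02-27.
2030-02-27 is after 2030-02-01, so that is the next one.

2030-02-27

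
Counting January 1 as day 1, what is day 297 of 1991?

1991-10-24

January has 31 days (297 − 31 = 266 remain).
February has 28 days (266 − 28 = 238 remain).
March has 31 days (238 − 31 = 207 remain).
April has 30 days (207 − 30 = 177 remain).
May has 31 days (177 − 31 = 146 remain).
June has 30 days (146 − 30 = 116 remain).
July has 31 days (116 − 31 = 85 remain).
August has 31 days (85 − 31 = 54 remain).
September has 30 days (54 − 30 = 24 remain).
24 into October → October 24.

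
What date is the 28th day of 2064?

2064-01-28

28 into January → January 28.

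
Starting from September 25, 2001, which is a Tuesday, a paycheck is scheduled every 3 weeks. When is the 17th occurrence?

August 27, 2002

The 17th occurrence is 16 intervals after the first: 16 × 21 = 336 days after September 25, 2001.
September has 30 days — 5 days to the end of September leaves 331.
October has 31 days (300 left).
November has 30 days (270 left).
December has 31 days (239 left).
January has 31 days (208 left).
February has 28 days (180 left).
March has 31 days (149 left).
April has 30 days (119 left).
May has 31 days (88 left).
June has 30 days (58 left).
July has 31 days (27 left).
27 days into August → August 27, 2002.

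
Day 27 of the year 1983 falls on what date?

1983-01-27

27 into January → January 27.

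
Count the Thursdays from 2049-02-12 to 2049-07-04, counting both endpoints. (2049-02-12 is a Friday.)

2049-02-12 is a Friday; the first Thursday on or after it is 2049-02-18 (6 days later).
From 2049-02-18 to 2049-07-04: 10 + 31 + 30 + 31 + 30 + 4 = 136 days (rest of February, March, April, May, June, July).
136 ÷ 7 = 19 full weeks with remainder 3, so 19 more Thursdays after the first → 20.

20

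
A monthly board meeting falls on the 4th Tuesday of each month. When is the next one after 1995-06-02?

June 1995 starts on a Thursday; its first Tuesday is the 6th, so the 4th Tuesday is the 27th — 1995-06-27.
1995-06-27 is after 1995-06-02, so that is the next one.

1995-06-27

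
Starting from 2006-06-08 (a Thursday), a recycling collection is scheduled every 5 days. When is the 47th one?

The 47th occurrence is 46 intervals after the first: 46 × 5 = 230 days after 2006-06-08.
June has 30 days — 22 days to the end of June leaves 208.
July has 31 days (177 left).
August has 31 days (146 left).
September has 30 days (116 left).
October has 31 days (85 left).
November has 30 days (55 left).
December has 31 days (24 left).
24 days into January → 2007-01-24.

2007-01-24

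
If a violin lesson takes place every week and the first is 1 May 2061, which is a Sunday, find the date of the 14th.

The 14th occurrence is 13 intervals after the first: 13 × 7 = 91 days after 1 May 2061.
May has 31 days — 30 days to the end of May leaves 61.
June has 30 days (31 left).
31 days into July → 31 July 2061.

31 July 2061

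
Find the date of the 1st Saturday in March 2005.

2005-03-05

March 2005 begins on a Tuesday, so the first Saturday is March 5 (4 days later).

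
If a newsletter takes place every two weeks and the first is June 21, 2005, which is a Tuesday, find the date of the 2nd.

The 2nd occurrence is 1 interval after the first: 1 × 14 = 14 days after June 21, 2005.
June has 30 days — 9 days to the end of June leaves 5.
5 days into July → July 5, 2005.

July 5, 2005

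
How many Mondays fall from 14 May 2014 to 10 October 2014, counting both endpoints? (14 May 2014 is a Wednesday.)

21

14 May 2014 is a Wednesday; the first Monday on or after it is 19 May 2014 (5 days later).
From 19 May 2014 to 10 October 2014: 12 + 30 + 31 + 31 + 30 + 10 = 144 days (rest of May, June, July, August, September, October).
144 ÷ 7 = 20 full weeks with remainder 4, so 20 more Mondays after the first → 21.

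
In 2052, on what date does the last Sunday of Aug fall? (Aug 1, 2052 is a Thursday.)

Aug 25, 2052

Aug 2052 begins on a Thursday, so the first Sunday is Aug 4 (3 days later).
Aug 2052 has 31 days. Adding weeks: 4, 11, 18, 25 — the last one ≤ 31 is the 25th.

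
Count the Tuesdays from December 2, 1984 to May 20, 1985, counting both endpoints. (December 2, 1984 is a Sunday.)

December 2, 1984 is a Sunday; the first Tuesday on or after it is December 4, 1984 (2 days later).
From December 4, 1984 to May 20, 1985: 27 + 31 + 28 + 31 + 30 + 20 = 167 days (rest of December, January, February, March, April, May).
167 ÷ 7 = 23 full weeks with remainder 6, so 23 more Tuesdays after the first → 24.

24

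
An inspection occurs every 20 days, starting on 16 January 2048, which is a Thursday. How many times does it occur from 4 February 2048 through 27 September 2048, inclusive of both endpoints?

12

Occurrences land 20·i days after 16 January 2048 for i = 0, 1, 2, …
4 February 2048 is 19 days after the start; 19 ÷ 20 = 0 remainder 19; since the remainder is 19, round up to i = 1. First occurrence in the window: #2 on 5 February 2048 (1×20 = 20 days in).
27 September 2048 is 255 days after the start; 255 ÷ 20 = 12 remainder 15. Last occurrence in the window: #13 on 12 September 2048.
Occurrences #2 through #13: 12 in total.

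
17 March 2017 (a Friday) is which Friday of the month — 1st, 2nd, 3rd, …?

3rd

Day 17 falls in week ⌈17/7⌉ of the month.
Days 1–7 hold the 1st Friday, 8–14 the 2nd, 15–21 the 3rd, 22–28 the 4th, 29–31 the 5th.
17 is in the range for the 3rd.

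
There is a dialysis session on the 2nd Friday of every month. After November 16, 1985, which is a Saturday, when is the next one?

November 1985 starts on a Friday; its first Friday is the 1st, so the 2nd Friday is the 8th — November 8, 1985.
That is not after November 16, 1985, so look at December 1985.
December 1985 starts on a Sunday; its first Friday is the 6th, so the 2nd Friday is the 13th — December 13, 1985.

December 13, 1985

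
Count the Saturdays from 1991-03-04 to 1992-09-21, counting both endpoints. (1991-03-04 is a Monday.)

81

1991-03-04 is a Monday; the first Saturday on or after it is 1991-03-09 (5 days later).
From 1991-03-09 to 1992-09-21: 297 + 265 = 562 days (rest of 1991, to 1992-09-21 in 1992).
562 ÷ 7 = 80 full weeks with remainder 2, so 80 more Saturdays after the first → 81.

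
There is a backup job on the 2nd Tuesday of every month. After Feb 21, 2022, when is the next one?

Feb 2022 starts on a Tuesday; its first Tuesday is the 1st, so the 2nd Tuesday is the 8th — Feb 8, 2022.
That is not after Feb 21, 2022, so look at Mar 2022.
Mar 2022 starts on a Tuesday; its first Tuesday is the 1st, so the 2nd Tuesday is the 8th — Mar 8, 2022.

Mar 8, 2022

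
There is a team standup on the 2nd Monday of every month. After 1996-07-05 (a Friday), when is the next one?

1996-07-08

July 1996 starts on a Monday; its first Monday is the 1st, so the 2nd Monday is the 8th — 1996-07-08.
1996-07-08 is after 1996-07-05, so that is the next one.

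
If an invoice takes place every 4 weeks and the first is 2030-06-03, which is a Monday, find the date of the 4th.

The 4th occurrence is 3 intervals after the first: 3 × 28 = 84 days after 2030-06-03.
June has 30 days — 27 days to the end of June leaves 57.
July has 31 days (26 left).
26 days into August → 2030-08-26.

2030-08-26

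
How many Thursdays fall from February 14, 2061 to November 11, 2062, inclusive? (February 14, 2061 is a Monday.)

91

February 14, 2061 is a Monday; the first Thursday on or after it is February 17, 2061 (3 days later).
From February 17, 2061 to November 11, 2062: 317 + 315 = 632 days (rest of 2061, to November 11, 2062 in 2062).
632 ÷ 7 = 90 full weeks with remainder 2, so 90 more Thursdays after the first → 91.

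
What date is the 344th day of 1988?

Jan has 31 days (344 − 31 = 313 remain).
Feb has 29 days (313 − 29 = 284 remain).
Mar has 31 days (284 − 31 = 253 remain).
Apr has 30 days (253 − 30 = 223 remain).
May has 31 days (223 − 31 = 192 remain).
Jun has 30 days (192 − 30 = 162 remain).
Jul has 31 days (162 − 31 = 131 remain).
Aug has 31 days (131 − 31 = 100 remain).
Sep has 30 days (100 − 30 = 70 remain).
Oct has 31 days (70 − 31 = 39 remain).
Nov has 30 days (39 − 30 = 9 remain).
9 into Dec → Dec 9.

Dec 9, 1988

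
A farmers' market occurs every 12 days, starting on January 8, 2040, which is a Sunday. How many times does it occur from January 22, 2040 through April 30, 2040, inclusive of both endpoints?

Occurrences land 12·i days after January 8, 2040 for i = 0, 1, 2, …
January 22, 2040 is 14 days after the start; 14 ÷ 12 = 1 remainder 2; since the remainder is 2, round up to i = 2. First occurrence in the window: #3 on February 1, 2040 (2×12 = 24 days in).
April 30, 2040 is 113 days after the start; 113 ÷ 12 = 9 remainder 5. Last occurrence in the window: #10 on April 25, 2040.
Occurrences #3 through #10: 8 in total.

8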